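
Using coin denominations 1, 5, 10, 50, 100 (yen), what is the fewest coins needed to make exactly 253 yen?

6

Use the largest denomination that fits, subtract, and repeat.
253 = 2×100 + 1×50 + 3×1
Total coins = 2 + 1 + 3 = 6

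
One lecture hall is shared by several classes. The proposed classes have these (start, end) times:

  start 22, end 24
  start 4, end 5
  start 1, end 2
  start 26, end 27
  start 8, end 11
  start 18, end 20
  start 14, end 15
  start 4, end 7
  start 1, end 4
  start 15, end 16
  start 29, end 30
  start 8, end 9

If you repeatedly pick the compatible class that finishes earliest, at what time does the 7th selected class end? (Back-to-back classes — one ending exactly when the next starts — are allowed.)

Greedy by earliest finish: after sorting by end time, pick each interval compatible with the last pick.
Sorted by end: (1,2)  (1,4)  (4,5)  (4,7)  (8,9)  (8,11)  (14,15)  (15,16)  (18,20)  (22,24)  (26,27)  (29,30)
take (1,2); take (4,5); take (8,9); skip (8,11); take (14,15); take (15,16); take (18,20); take (22,24); take (26,27); take (29,30).
Selected: (1,2) (4,5) (8,9) (14,15) (15,16) (18,20) (22,24) (26,27) (29,30)

24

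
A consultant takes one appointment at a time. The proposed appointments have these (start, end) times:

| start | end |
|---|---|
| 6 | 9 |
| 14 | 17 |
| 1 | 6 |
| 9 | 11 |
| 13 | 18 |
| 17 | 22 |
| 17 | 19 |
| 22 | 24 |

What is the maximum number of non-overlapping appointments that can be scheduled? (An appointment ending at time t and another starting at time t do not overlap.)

6

Order by finish time; keep every interval that doesn't clash with the previous kept one.
By end time: (1,6), (6,9), (9,11), (14,17), (13,18), (17,19), (17,22), (22,24).
Pick (1,6); next start ≥ 6 → (6,9); next start ≥ 9 → (9,11); next start ≥ 11 → (14,17); next start ≥ 17 → (17,19); next start ≥ 19 → (22,24).
Selected 6 appointments.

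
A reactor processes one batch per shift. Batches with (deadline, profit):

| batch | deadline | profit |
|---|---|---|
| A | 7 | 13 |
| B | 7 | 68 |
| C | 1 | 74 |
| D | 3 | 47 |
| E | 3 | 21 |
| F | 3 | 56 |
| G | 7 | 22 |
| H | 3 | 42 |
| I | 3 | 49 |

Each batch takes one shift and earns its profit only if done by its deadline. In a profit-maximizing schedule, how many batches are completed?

Sort by profit descending; place each in the latest free slot ≤ its deadline.
By profit: C(d1,74), B(d7,68), F(d3,56), I(d3,49), D(d3,47), H(d3,42), G(d7,22), E(d3,21), A(d7,13)
C→slot 1; B→slot 7; F→slot 3; I→slot 2; D skipped; H skipped; G→slot 6; E skipped; A→slot 5.
6 of 9 scheduled.

6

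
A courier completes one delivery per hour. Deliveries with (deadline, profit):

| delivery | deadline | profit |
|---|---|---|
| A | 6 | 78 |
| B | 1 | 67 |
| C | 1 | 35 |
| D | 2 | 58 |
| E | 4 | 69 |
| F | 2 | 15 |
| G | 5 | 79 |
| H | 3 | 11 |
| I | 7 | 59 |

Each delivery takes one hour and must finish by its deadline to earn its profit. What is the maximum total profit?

Sort by profit descending; place each in the latest free slot ≤ its deadline.
Profit order: G=79 A=78 E=69 B=67 I=59 D=58 C=35 F=15 H=11
Assign: G→slot 5, A→slot 6, E→slot 4, B→slot 1, I→slot 7, D→slot 2, C skipped, F skipped, H→slot 3.
Slots: [1:B] [2:D] [3:H] [4:E] [5:G] [6:A] [7:I]
Profit = 67 + 58 + 11 + 69 + 79 + 78 + 59 = 421

421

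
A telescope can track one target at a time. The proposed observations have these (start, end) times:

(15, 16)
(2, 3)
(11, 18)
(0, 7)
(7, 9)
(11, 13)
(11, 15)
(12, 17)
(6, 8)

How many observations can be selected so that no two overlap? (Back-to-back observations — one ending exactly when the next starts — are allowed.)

4

Order by finish time; keep every interval that doesn't clash with the previous kept one.
By end time: (2,3), (0,7), (6,8), (7,9), (11,13), (11,15), (15,16), (12,17), (11,18).
Pick (2,3); next start ≥ 3 → (6,8); next start ≥ 8 → (11,13); next start ≥ 13 → (15,16).
Selected 4 observations.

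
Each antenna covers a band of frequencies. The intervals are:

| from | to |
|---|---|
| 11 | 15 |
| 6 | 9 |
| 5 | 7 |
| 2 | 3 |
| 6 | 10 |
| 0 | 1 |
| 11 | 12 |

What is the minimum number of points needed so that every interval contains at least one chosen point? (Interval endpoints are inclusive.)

4

Sort by right endpoint; whenever an interval is uncovered, place a point at its right end.
Sorted: [0,1] [2,3] [5,7] [6,9] [6,10] [11,12] [11,15]
{[0,1]} hit by 1; {[2,3]} hit by 3; {[5,7],[6,9],[6,10]} hit by 7; {[11,12],[11,15]} hit by 12.
Points: 1, 3, 7, 12 (4 total).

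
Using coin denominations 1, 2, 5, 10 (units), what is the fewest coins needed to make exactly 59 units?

8

Use the largest denomination that fits, subtract, and repeat.
59 = 5×10 + 1×5 + 2×2
Total coins = 5 + 1 + 2 = 8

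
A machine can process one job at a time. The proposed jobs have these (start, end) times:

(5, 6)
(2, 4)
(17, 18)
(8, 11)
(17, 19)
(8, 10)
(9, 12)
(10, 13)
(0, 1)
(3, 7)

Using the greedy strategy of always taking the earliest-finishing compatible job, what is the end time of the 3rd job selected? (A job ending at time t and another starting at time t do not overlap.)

6

By end time: (0,1), (2,4), (5,6), (3,7), (8,10), (8,11), (9,12), (10,13), (17,18), (17,19).
Pick (0,1); next start ≥ 1 → (2,4); next start ≥ 4 → (5,6); next start ≥ 6 → (8,10); next start ≥ 10 → (10,13); next start ≥ 13 → (17,18).
Selected: (0,1) (2,4) (5,6) (8,10) (10,13) (17,18)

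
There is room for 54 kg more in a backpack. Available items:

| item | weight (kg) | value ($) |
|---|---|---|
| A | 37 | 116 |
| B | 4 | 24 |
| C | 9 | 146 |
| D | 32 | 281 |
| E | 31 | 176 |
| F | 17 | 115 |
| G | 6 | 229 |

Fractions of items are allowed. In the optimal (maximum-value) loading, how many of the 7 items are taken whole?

3

Sort by value per unit weight and fill in that order.
Order: G (229/6=38.17) > C (146/9=16.22) > D (281/32=8.78) > F (115/17=6.76) > B (24/4=6.00) > E (176/31=5.68) > A (116/37=3.14)
Fill: take G (6 @ 229) → take C (9 @ 146) → take D (32 @ 281) → take 7/17 of F → 47.35; 54/54 used.
3 item(s) taken whole; one partial (take 7/17 of F).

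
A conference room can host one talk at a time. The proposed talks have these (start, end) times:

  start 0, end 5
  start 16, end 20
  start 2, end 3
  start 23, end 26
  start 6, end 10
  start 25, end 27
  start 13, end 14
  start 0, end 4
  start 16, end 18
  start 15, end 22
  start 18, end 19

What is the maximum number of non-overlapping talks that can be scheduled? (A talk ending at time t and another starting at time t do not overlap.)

Greedy by earliest finish: after sorting by end time, pick each interval compatible with the last pick.
Sorted by end: (2,3)  (0,4)  (0,5)  (6,10)  (13,14)  (16,18)  (18,19)  (16,20)  (15,22)  (23,26)  (25,27)
take (2,3); take (6,10); take (13,14); take (16,18); take (18,19); take (23,26).
Selected 6 talks.

6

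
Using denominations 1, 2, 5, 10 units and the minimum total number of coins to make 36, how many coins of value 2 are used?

36 = 3×10 + 1×5 + 1×1
Count of 2: 0

0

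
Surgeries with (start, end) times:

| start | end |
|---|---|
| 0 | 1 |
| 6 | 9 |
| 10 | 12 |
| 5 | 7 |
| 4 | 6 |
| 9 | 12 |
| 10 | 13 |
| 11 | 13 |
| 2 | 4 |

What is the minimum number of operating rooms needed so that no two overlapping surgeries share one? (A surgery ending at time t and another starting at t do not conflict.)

The answer is the maximum number of intervals overlapping at any instant.
Events (time:±→running): 0:+→1 1:-→0 2:+→1 4:-→0 4:+→1 5:+→2 6:-→1 6:+→2 7:-→1 9:-→0 9:+→1 10:+→2 10:+→3 11:+→4 … peak 4.

4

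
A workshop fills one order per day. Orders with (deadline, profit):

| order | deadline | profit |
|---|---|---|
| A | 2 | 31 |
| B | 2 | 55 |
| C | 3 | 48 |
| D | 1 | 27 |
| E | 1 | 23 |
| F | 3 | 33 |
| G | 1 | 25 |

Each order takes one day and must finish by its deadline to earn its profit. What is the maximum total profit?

136

Profit order: B=55 C=48 F=33 A=31 D=27 G=25 E=23
Assign: B→slot 2, C→slot 3, F→slot 1, A skipped, D skipped, G skipped, E skipped.
Slots: [1:F] [2:B] [3:C]
Profit = 33 + 55 + 48 = 136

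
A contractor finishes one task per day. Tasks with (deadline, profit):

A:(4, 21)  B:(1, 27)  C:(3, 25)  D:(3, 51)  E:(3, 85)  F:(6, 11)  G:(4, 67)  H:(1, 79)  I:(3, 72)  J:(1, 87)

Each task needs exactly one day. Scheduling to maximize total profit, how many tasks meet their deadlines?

Sort by profit descending; place each in the latest free slot ≤ its deadline.
By profit: J(d1,87), E(d3,85), H(d1,79), I(d3,72), G(d4,67), D(d3,51), B(d1,27), C(d3,25), A(d4,21), F(d6,11)
J→slot 1; E→slot 3; H skipped; I→slot 2; G→slot 4; D skipped; B skipped; C skipped; A skipped; F→slot 6.
5 of 10 scheduled.

5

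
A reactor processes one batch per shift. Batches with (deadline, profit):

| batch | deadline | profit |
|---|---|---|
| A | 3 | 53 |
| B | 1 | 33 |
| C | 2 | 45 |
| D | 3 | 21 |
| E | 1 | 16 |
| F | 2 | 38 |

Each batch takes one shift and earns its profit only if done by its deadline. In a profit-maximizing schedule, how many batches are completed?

Profit order: A=53 C=45 F=38 B=33 D=21 E=16
Assign: A→slot 3, C→slot 2, F→slot 1, B skipped, D skipped, E skipped.
Slots: [1:F] [2:C] [3:A]
3 of 6 scheduled.

3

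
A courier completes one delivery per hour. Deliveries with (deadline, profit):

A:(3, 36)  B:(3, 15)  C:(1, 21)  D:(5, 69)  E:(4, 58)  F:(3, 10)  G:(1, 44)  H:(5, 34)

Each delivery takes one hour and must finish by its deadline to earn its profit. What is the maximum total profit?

By profit: D(d5,69), E(d4,58), G(d1,44), A(d3,36), H(d5,34), C(d1,21), B(d3,15), F(d3,10)
D→slot 5; E→slot 4; G→slot 1; A→slot 3; H→slot 2; C skipped; B skipped; F skipped.
Profit = 44 + 34 + 36 + 58 + 69 = 241

241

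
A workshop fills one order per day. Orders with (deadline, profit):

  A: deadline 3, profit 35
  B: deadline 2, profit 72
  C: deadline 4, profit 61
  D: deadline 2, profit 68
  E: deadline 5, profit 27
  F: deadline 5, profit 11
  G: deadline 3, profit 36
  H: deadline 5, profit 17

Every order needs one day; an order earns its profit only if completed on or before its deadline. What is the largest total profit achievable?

264

Take jobs in profit order; each goes to the latest open slot no later than its deadline.
By profit: B(d2,72), D(d2,68), C(d4,61), G(d3,36), A(d3,35), E(d5,27), H(d5,17), F(d5,11)
B→slot 2; D→slot 1; C→slot 4; G→slot 3; A skipped; E→slot 5; H skipped; F skipped.
Profit = 68 + 72 + 36 + 61 + 27 = 264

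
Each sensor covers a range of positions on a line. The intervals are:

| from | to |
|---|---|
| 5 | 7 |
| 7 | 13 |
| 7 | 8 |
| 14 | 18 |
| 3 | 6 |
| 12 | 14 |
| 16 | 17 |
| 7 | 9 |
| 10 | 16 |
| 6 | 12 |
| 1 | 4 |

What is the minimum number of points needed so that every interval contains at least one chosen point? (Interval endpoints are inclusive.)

Sorted: [1,4] [3,6] [5,7] [7,8] [7,9] [6,12] [7,13] [12,14] [10,16] [16,17] [14,18]
{[1,4],[3,6]} hit by 4; {[5,7],[7,8],[7,9],[6,12],[7,13]} hit by 7; {[12,14],[10,16]} hit by 14; {[16,17],[14,18]} hit by 17.
Points: 4, 7, 14, 17 (4 total).

4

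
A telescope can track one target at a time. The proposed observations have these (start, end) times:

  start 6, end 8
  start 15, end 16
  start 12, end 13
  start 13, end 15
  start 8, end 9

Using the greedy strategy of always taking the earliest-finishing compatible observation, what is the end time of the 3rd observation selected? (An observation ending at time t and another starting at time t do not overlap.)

Sorted by end: (6,8)  (8,9)  (12,13)  (13,15)  (15,16)
take (6,8); take (8,9); take (12,13); take (13,15); take (15,16).
Selected: (6,8) (8,9) (12,13) (13,15) (15,16)

13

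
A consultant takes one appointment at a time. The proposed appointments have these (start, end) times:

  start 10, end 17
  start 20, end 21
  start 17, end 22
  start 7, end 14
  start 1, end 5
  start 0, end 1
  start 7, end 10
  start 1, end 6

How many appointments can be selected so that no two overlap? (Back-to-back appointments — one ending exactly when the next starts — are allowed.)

Sort by end time and greedily take each interval whose start is ≥ the last chosen end.
Sorted by end: (0,1)  (1,5)  (1,6)  (7,10)  (7,14)  (10,17)  (20,21)  (17,22)
take (0,1); take (1,5); take (7,10); skip (7,14); take (10,17); take (20,21).
Selected 5 appointments.

5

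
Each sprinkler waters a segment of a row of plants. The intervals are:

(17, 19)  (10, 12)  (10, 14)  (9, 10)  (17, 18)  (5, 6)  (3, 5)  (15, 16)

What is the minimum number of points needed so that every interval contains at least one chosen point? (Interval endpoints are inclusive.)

4

Sort by right endpoint; whenever an interval is uncovered, place a point at its right end.
By right end: [3,5]  [5,6]  [9,10]  [10,12]  [10,14]  [15,16]  [17,18]  [17,19]
[3,5] uncovered → point at 5; [9,10] uncovered → point at 10; [15,16] uncovered → point at 16; [17,18] uncovered → point at 18.
Points: 5, 10, 16, 18 (4 total).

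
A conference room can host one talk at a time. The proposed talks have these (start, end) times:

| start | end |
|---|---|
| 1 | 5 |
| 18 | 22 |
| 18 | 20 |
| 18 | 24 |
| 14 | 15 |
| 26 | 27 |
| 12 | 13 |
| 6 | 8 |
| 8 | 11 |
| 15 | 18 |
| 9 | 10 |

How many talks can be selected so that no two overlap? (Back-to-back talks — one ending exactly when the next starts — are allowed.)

8

By end time: (1,5), (6,8), (9,10), (8,11), (12,13), (14,15), (15,18), (18,20), (18,22), (18,24), (26,27).
Pick (1,5); next start ≥ 5 → (6,8); next start ≥ 8 → (9,10); next start ≥ 10 → (12,13); next start ≥ 13 → (14,15); next start ≥ 15 → (15,18); next start ≥ 18 → (18,20); next start ≥ 20 → (26,27).
Selected 8 talks.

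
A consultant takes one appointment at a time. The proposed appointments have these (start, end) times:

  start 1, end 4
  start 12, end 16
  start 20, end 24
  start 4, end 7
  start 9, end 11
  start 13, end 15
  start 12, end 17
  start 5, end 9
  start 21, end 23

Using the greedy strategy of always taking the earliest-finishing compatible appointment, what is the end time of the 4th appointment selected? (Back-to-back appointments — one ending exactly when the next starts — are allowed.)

15

Order by finish time; keep every interval that doesn't clash with the previous kept one.
By end time: (1,4), (4,7), (5,9), (9,11), (13,15), (12,16), (12,17), (21,23), (20,24).
Pick (1,4); next start ≥ 4 → (4,7); next start ≥ 7 → (9,11); next start ≥ 11 → (13,15); next start ≥ 15 → (21,23).
Selected: (1,4) (4,7) (9,11) (13,15) (21,23)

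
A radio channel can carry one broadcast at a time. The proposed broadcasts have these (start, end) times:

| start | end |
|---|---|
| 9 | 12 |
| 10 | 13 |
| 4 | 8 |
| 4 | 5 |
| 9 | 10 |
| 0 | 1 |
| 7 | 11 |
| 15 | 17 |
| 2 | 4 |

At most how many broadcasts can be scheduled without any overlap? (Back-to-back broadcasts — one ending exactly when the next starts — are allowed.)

6

Order by finish time; keep every interval that doesn't clash with the previous kept one.
Sorted by end: (0,1)  (2,4)  (4,5)  (4,8)  (9,10)  (7,11)  (9,12)  (10,13)  (15,17)
take (0,1); take (2,4); take (4,5); skip (4,8); take (9,10); skip (7,11); skip (9,12); take (10,13); take (15,17).
Selected 6 broadcasts.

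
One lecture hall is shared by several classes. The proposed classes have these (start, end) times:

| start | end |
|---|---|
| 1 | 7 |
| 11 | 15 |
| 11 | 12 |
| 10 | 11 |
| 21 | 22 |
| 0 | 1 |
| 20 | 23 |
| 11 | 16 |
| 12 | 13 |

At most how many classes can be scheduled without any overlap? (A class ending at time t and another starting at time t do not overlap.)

Order by finish time; keep every interval that doesn't clash with the previous kept one.
Sorted by end: (0,1)  (1,7)  (10,11)  (11,12)  (12,13)  (11,15)  (11,16)  (21,22)  (20,23)
take (0,1); take (1,7); take (10,11); take (11,12); take (12,13); skip (11,16); take (21,22); skip (20,23).
Selected 6 classes.

6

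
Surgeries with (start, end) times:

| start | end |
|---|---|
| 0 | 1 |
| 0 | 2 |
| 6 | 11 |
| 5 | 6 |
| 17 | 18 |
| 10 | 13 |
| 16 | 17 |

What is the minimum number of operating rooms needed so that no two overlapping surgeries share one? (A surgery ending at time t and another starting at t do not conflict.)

2

The answer is the maximum number of intervals overlapping at any instant.
starts: [0, 0, 5, 6, 10, 16, 17]
ends:   [1, 2, 6, 11, 13, 17, 18]
s0→1 s0→2  — peak 2.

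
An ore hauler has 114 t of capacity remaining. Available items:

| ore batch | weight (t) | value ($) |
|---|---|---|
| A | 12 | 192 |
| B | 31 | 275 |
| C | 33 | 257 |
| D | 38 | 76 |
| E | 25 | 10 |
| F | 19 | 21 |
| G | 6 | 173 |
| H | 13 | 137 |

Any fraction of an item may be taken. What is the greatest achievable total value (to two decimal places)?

Greedy by value/weight ratio, highest first.
Order: G (173/6=28.83) > A (192/12=16.00) > H (137/13=10.54) > B (275/31=8.87) > C (257/33=7.79) > D (76/38=2.00) > F (21/19=1.11) > E (10/25=0.40)
Fill: take G (6 @ 173) → take A (12 @ 192) → take H (13 @ 137) → take B (31 @ 275) → take C (33 @ 257) → take 19/38 of D → 38.00; 114/114 used.
Total value = 1072.00

1072.00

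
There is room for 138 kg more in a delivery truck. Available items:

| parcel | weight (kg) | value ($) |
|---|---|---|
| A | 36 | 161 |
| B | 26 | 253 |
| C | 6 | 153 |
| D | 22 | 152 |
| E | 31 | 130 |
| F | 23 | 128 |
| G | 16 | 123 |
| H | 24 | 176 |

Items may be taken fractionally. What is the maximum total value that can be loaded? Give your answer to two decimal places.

1078.92

Sort by value per unit weight and fill in that order.
Ratios (sorted): C 25.50, B 9.73, G 7.69, H 7.33, D 6.91, F 5.57, A 4.47, E 4.19
take C (6 @ 153); take B (26 @ 253); take G (16 @ 123); take H (24 @ 176); take D (22 @ 152); take F (23 @ 128); take 21/36 of A → 93.92. Capacity used 138/138.
Total value = 1078.92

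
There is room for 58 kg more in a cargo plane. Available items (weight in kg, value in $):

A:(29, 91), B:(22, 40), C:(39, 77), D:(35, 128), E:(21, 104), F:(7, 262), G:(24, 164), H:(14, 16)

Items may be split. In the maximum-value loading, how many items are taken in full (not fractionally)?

3

Sort by value per unit weight and fill in that order.
Ratios (sorted): F 37.43, G 6.83, E 4.95, D 3.66, A 3.14, C 1.97, B 1.82, H 1.14
take F (7 @ 262); take G (24 @ 164); take E (21 @ 104); take 6/35 of D → 21.94. Capacity used 58/58.
3 item(s) taken whole; one partial (take 6/35 of D).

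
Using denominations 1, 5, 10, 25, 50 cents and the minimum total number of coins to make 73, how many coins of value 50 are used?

Greedy: take as many of the largest coin as possible, then repeat with the remainder.
73 = 1×50 + 2×10 + 3×1
Count of 50: 1

1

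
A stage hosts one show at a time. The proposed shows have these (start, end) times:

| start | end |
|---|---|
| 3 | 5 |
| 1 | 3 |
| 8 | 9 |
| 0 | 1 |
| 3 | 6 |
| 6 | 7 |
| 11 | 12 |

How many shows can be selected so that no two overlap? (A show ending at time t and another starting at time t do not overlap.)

Order by finish time; keep every interval that doesn't clash with the previous kept one.
Sorted by end: (0,1)  (1,3)  (3,5)  (3,6)  (6,7)  (8,9)  (11,12)
take (0,1); take (1,3); take (3,5); take (6,7); take (8,9); take (11,12).
Selected 6 shows.

6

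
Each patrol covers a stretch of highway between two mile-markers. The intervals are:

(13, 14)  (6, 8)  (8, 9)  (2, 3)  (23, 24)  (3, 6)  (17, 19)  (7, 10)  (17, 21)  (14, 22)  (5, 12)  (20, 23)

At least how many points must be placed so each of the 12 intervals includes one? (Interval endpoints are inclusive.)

5

Sort by right endpoint; whenever an interval is uncovered, place a point at its right end.
By right end: [2,3]  [3,6]  [6,8]  [8,9]  [7,10]  [5,12]  [13,14]  [17,19]  [17,21]  [14,22]  [20,23]  [23,24]
[2,3] uncovered → point at 3; [6,8] uncovered → point at 8; [13,14] uncovered → point at 14; [17,19] uncovered → point at 19; [20,23] uncovered → point at 23.
Points: 3, 8, 14, 19, 23 (5 total).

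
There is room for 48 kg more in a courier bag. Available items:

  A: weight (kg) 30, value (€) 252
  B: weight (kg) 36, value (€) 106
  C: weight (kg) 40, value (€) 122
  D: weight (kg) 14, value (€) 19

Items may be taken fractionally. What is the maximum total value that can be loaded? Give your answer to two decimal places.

Greedy by value/weight ratio, highest first.
Order: A (252/30=8.40) > C (122/40=3.05) > B (106/36=2.94) > D (19/14=1.36)
Fill: take A (30 @ 252) → take 18/40 of C → 54.90; 48/48 used.
Total value = 306.90

306.90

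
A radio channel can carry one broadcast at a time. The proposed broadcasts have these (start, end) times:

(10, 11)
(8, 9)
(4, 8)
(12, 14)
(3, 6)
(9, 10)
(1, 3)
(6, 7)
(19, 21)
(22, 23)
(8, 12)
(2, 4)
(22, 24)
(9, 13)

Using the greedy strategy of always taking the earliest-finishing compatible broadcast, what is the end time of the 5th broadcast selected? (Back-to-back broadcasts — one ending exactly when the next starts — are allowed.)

Order by finish time; keep every interval that doesn't clash with the previous kept one.
Sorted by end: (1,3)  (2,4)  (3,6)  (6,7)  (4,8)  (8,9)  (9,10)  (10,11)  (8,12)  (9,13)  (12,14)  (19,21)  (22,23)  (22,24)
take (1,3); take (3,6); take (6,7); skip (4,8); take (8,9); take (9,10); take (10,11); skip (8,12); take (12,14); take (19,21); take (22,23).
Selected: (1,3) (3,6) (6,7) (8,9) (9,10) (10,11) (12,14) (19,21) (22,23)

10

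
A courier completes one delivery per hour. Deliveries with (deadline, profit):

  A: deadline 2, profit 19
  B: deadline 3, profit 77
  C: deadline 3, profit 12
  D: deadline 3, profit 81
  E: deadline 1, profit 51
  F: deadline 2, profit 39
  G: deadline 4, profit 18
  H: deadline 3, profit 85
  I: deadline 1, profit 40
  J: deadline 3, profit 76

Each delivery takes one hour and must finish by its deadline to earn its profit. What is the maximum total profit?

By profit: H(d3,85), D(d3,81), B(d3,77), J(d3,76), E(d1,51), I(d1,40), F(d2,39), A(d2,19), G(d4,18), C(d3,12)
H→slot 3; D→slot 2; B→slot 1; J skipped; E skipped; I skipped; F skipped; A skipped; G→slot 4; C skipped.
Profit = 77 + 81 + 85 + 18 = 261

261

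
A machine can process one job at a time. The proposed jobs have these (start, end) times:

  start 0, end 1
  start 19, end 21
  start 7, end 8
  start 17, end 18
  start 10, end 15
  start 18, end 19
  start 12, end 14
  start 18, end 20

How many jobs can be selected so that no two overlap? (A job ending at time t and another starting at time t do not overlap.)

Order by finish time; keep every interval that doesn't clash with the previous kept one.
Sorted by end: (0,1)  (7,8)  (12,14)  (10,15)  (17,18)  (18,19)  (18,20)  (19,21)
take (0,1); take (7,8); take (12,14); take (17,18); take (18,19); take (19,21).
Selected 6 jobs.

6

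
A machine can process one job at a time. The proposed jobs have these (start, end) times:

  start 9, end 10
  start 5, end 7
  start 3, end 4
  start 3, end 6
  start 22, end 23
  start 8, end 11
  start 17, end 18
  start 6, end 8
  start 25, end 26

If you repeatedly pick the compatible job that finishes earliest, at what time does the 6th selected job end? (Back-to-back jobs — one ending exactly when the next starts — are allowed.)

26

Sort by end time and greedily take each interval whose start is ≥ the last chosen end.
By end time: (3,4), (3,6), (5,7), (6,8), (9,10), (8,11), (17,18), (22,23), (25,26).
Pick (3,4); next start ≥ 4 → (5,7); next start ≥ 7 → (9,10); next start ≥ 10 → (17,18); next start ≥ 18 → (22,23); next start ≥ 23 → (25,26).
Selected: (3,4) (5,7) (9,10) (17,18) (22,23) (25,26)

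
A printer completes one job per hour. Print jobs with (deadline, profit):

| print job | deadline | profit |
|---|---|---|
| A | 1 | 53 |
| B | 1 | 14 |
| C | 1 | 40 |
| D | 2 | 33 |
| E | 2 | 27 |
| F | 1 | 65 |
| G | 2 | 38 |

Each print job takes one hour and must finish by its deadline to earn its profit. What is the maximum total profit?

103

Profit order: F=65 A=53 C=40 G=38 D=33 E=27 B=14
Assign: F→slot 1, A skipped, C skipped, G→slot 2, D skipped, E skipped, B skipped.
Slots: [1:F] [2:G]
Profit = 65 + 38 = 103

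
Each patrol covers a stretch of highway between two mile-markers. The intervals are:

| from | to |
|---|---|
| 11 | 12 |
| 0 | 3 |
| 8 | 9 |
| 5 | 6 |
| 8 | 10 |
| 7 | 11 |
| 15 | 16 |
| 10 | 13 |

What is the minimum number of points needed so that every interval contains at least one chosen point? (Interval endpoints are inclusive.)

By right end: [0,3]  [5,6]  [8,9]  [8,10]  [7,11]  [11,12]  [10,13]  [15,16]
[0,3] uncovered → point at 3; [5,6] uncovered → point at 6; [8,9] uncovered → point at 9; [11,12] uncovered → point at 12; [15,16] uncovered → point at 16.
Points: 3, 6, 9, 12, 16 (5 total).

5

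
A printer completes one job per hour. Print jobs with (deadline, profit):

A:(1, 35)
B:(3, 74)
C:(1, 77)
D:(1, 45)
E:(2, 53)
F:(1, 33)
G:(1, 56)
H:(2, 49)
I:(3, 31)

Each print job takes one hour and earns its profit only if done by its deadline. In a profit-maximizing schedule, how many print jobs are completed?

Sort by profit descending; place each in the latest free slot ≤ its deadline.
By profit: C(d1,77), B(d3,74), G(d1,56), E(d2,53), H(d2,49), D(d1,45), A(d1,35), F(d1,33), I(d3,31)
C→slot 1; B→slot 3; G skipped; E→slot 2; H skipped; D skipped; A skipped; F skipped; I skipped.
3 of 9 scheduled.

3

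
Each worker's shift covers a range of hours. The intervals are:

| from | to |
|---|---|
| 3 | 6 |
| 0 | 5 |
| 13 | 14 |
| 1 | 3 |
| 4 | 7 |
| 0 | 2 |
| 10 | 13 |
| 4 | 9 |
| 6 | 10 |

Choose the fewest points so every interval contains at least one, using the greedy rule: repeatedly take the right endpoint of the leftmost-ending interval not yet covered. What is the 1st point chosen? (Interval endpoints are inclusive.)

Sorted: [0,2] [1,3] [0,5] [3,6] [4,7] [4,9] [6,10] [10,13] [13,14]
{[0,2],[1,3],[0,5]} hit by 2; {[3,6],[4,7],[4,9],[6,10]} hit by 6; {[10,13],[13,14]} hit by 13.
Points: 2, 6, 13 (3 total).

2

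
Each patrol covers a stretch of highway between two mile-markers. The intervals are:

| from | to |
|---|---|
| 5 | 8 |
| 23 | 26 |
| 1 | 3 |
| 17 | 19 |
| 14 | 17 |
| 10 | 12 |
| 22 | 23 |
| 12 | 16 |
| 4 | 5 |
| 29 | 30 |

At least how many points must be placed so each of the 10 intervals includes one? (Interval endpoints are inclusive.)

By right end: [1,3]  [4,5]  [5,8]  [10,12]  [12,16]  [14,17]  [17,19]  [22,23]  [23,26]  [29,30]
[1,3] uncovered → point at 3; [4,5] uncovered → point at 5; [10,12] uncovered → point at 12; [14,17] uncovered → point at 17; [22,23] uncovered → point at 23; [29,30] uncovered → point at 30.
Points: 3, 5, 12, 17, 23, 30 (6 total).

6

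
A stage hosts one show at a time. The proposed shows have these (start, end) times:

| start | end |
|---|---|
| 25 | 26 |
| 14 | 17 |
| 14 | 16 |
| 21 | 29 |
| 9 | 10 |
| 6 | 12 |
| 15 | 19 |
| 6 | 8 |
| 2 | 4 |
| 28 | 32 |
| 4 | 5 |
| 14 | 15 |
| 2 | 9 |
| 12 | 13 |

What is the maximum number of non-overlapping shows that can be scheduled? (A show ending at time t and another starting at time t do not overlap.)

9

By end time: (2,4), (4,5), (6,8), (2,9), (9,10), (6,12), (12,13), (14,15), (14,16), (14,17), (15,19), (25,26), (21,29), (28,32).
Pick (2,4); next start ≥ 4 → (4,5); next start ≥ 5 → (6,8); next start ≥ 8 → (9,10); next start ≥ 10 → (12,13); next start ≥ 13 → (14,15); next start ≥ 15 → (15,19); next start ≥ 19 → (25,26); next start ≥ 26 → (28,32).
Selected 9 shows.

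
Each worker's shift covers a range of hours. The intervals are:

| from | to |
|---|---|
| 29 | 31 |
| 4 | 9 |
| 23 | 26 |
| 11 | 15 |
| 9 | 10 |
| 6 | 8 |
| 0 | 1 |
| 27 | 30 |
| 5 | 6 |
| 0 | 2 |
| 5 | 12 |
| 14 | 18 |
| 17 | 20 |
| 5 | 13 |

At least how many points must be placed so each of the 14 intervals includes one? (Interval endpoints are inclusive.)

7

By right end: [0,1]  [0,2]  [5,6]  [6,8]  [4,9]  [9,10]  [5,12]  [5,13]  [11,15]  [14,18]  [17,20]  [23,26]  [27,30]  [29,31]
[0,1] uncovered → point at 1; [5,6] uncovered → point at 6; [9,10] uncovered → point at 10; [11,15] uncovered → point at 15; [17,20] uncovered → point at 20; [23,26] uncovered → point at 26; [27,30] uncovered → point at 30.
Points: 1, 6, 10, 15, 20, 26, 30 (7 total).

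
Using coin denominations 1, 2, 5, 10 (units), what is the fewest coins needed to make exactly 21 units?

Use the largest denomination that fits, subtract, and repeat.
21 = 2×10 + 1×1
Total coins = 2 + 1 = 3

3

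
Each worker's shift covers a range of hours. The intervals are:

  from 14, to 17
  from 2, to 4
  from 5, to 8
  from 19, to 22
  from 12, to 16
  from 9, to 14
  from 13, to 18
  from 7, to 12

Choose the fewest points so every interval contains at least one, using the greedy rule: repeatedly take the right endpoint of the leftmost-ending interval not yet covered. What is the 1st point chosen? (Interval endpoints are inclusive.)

4

By right end: [2,4]  [5,8]  [7,12]  [9,14]  [12,16]  [14,17]  [13,18]  [19,22]
[2,4] uncovered → point at 4; [5,8] uncovered → point at 8; [9,14] uncovered → point at 14; [19,22] uncovered → point at 22.
Points: 4, 8, 14, 22 (4 total).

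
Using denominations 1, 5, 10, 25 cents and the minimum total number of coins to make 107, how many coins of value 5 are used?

Greedy: take as many of the largest coin as possible, then repeat with the remainder.
107 = 4×25 + 1×5 + 2×1
Count of 5: 1

1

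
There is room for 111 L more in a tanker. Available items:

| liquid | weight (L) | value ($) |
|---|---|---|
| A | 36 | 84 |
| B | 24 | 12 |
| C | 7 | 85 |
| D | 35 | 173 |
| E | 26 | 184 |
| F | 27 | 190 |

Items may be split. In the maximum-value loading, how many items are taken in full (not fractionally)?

Order: C (85/7=12.14) > E (184/26=7.08) > F (190/27=7.04) > D (173/35=4.94) > A (84/36=2.33) > B (12/24=0.50)
Fill: take C (7 @ 85) → take E (26 @ 184) → take F (27 @ 190) → take D (35 @ 173) → take 16/36 of A → 37.33; 111/111 used.
4 item(s) taken whole; one partial (take 16/36 of A).

4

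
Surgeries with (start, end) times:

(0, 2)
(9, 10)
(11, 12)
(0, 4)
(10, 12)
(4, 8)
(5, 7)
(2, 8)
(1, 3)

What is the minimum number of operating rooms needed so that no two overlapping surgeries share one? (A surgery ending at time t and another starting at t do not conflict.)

3

The answer is the maximum number of intervals overlapping at any instant.
starts: [0, 0, 1, 2, 4, 5, 9, 10, 11]
ends:   [2, 3, 4, 7, 8, 8, 10, 12, 12]
s0→1 s0→2 s1→3  — peak 3.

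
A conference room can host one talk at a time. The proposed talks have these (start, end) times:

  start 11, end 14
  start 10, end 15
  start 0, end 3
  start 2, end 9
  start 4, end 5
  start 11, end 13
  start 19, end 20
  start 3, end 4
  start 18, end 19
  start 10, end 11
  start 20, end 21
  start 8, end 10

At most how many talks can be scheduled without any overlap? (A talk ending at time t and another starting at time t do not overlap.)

Sort by end time and greedily take each interval whose start is ≥ the last chosen end.
Sorted by end: (0,3)  (3,4)  (4,5)  (2,9)  (8,10)  (10,11)  (11,13)  (11,14)  (10,15)  (18,19)  (19,20)  (20,21)
take (0,3); take (3,4); take (4,5); take (8,10); take (10,11); take (11,13); skip (10,15); take (18,19); take (19,20); take (20,21).
Selected 9 talks.

9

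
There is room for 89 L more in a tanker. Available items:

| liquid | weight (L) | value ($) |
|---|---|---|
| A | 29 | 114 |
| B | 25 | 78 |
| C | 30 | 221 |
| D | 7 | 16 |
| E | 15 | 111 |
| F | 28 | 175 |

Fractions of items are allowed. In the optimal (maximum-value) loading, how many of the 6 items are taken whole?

Ratios (sorted): E 7.40, C 7.37, F 6.25, A 3.93, B 3.12, D 2.29
take E (15 @ 111); take C (30 @ 221); take F (28 @ 175); take 16/29 of A → 62.90. Capacity used 89/89.
3 item(s) taken whole; one partial (take 16/29 of A).

3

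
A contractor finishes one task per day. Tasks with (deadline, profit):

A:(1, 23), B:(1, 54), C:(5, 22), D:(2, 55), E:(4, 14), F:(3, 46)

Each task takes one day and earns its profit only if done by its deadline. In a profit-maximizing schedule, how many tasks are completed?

5

Take jobs in profit order; each goes to the latest open slot no later than its deadline.
By profit: D(d2,55), B(d1,54), F(d3,46), A(d1,23), C(d5,22), E(d4,14)
D→slot 2; B→slot 1; F→slot 3; A skipped; C→slot 5; E→slot 4.
5 of 6 scheduled.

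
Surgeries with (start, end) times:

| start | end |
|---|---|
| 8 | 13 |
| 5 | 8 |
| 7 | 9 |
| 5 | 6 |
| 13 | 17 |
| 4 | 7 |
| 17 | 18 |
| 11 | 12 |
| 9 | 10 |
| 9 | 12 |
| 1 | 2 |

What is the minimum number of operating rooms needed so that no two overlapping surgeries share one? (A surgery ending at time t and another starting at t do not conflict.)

3

starts: [1, 4, 5, 5, 7, 8, 9, 9, 11, 13, 17]
ends:   [2, 6, 7, 8, 9, 10, 12, 12, 13, 17, 18]
s1→1 e2→0 s4→1 s5→2 s5→3  — peak 3.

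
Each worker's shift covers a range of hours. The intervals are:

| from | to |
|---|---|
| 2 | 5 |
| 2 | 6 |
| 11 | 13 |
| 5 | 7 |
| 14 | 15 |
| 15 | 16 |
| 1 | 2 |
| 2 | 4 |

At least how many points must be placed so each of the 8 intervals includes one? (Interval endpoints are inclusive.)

4

Sorted: [1,2] [2,4] [2,5] [2,6] [5,7] [11,13] [14,15] [15,16]
{[1,2],[2,4],[2,5],[2,6]} hit by 2; {[5,7]} hit by 7; {[11,13]} hit by 13; {[14,15],[15,16]} hit by 15.
Points: 2, 7, 13, 15 (4 total).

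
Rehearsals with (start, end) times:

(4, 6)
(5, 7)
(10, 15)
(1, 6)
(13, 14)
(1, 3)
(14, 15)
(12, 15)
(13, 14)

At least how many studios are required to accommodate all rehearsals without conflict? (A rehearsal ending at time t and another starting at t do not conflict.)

4

Count concurrent intervals with a sweep; the peak is the room count.
starts: [1, 1, 4, 5, 10, 12, 13, 13, 14]
ends:   [3, 6, 6, 7, 14, 14, 15, 15, 15]
s1→1 s1→2 e3→1 s4→2 s5→3 e6→2 e6→1 e7→0 s10→1 s12→2 s13→3 s13→4  — peak 4.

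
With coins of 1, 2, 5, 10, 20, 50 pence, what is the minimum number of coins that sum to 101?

3

101 = 2×50 + 1×1
Total coins = 2 + 1 = 3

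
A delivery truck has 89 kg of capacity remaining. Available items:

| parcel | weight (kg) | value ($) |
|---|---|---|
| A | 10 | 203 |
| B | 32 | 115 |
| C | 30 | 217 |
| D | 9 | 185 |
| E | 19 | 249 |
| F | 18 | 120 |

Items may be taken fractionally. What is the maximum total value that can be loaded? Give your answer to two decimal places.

Ratios (sorted): D 20.56, A 20.30, E 13.11, C 7.23, F 6.67, B 3.59
take D (9 @ 185); take A (10 @ 203); take E (19 @ 249); take C (30 @ 217); take F (18 @ 120); take 3/32 of B → 10.78. Capacity used 89/89.
Total value = 984.78

984.78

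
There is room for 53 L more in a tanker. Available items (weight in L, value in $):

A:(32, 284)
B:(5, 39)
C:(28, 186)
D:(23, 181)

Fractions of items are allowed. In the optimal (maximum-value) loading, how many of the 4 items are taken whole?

Greedy by value/weight ratio, highest first.
Ratios (sorted): A 8.88, D 7.87, B 7.80, C 6.64
take A (32 @ 284); take 21/23 of D → 165.26. Capacity used 53/53.
1 item(s) taken whole; one partial (take 21/23 of D).

1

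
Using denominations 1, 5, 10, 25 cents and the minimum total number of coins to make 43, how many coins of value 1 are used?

Use the largest denomination that fits, subtract, and repeat.
43 = 1×25 + 1×10 + 1×5 + 3×1
Count of 1: 3

3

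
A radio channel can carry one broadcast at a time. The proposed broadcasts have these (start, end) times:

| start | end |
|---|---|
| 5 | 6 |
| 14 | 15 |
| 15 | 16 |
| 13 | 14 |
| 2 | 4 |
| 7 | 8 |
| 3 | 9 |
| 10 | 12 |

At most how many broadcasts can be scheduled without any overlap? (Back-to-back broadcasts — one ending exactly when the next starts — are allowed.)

7

Sorted by end: (2,4)  (5,6)  (7,8)  (3,9)  (10,12)  (13,14)  (14,15)  (15,16)
take (2,4); take (5,6); take (7,8); take (10,12); take (13,14); take (14,15); take (15,16).
Selected 7 broadcasts.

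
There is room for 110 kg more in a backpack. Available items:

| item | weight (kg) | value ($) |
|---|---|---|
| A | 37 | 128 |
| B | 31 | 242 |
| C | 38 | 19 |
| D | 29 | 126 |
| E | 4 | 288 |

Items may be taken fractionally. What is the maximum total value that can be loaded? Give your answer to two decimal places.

Ratios (sorted): E 72.00, B 7.81, D 4.34, A 3.46, C 0.50
take E (4 @ 288); take B (31 @ 242); take D (29 @ 126); take A (37 @ 128); take 9/38 of C → 4.50. Capacity used 110/110.
Total value = 788.50

788.50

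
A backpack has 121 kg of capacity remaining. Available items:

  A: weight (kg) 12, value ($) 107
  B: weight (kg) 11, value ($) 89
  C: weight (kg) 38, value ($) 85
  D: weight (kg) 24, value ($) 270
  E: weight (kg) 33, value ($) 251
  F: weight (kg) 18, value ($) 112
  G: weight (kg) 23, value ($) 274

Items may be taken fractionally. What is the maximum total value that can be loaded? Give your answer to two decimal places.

1103.00

Greedy by value/weight ratio, highest first.
Ratios (sorted): G 11.91, D 11.25, A 8.92, B 8.09, E 7.61, F 6.22, C 2.24
take G (23 @ 274); take D (24 @ 270); take A (12 @ 107); take B (11 @ 89); take E (33 @ 251); take F (18 @ 112). Capacity used 121/121.
Total value = 1103.00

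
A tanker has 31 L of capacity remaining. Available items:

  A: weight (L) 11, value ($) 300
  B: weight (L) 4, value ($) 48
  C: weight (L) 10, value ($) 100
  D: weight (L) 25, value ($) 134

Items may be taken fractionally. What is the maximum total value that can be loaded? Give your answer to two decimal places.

480.16

Ratios (sorted): A 27.27, B 12.00, C 10.00, D 5.36
take A (11 @ 300); take B (4 @ 48); take C (10 @ 100); take 6/25 of D → 32.16. Capacity used 31/31.
Total value = 480.16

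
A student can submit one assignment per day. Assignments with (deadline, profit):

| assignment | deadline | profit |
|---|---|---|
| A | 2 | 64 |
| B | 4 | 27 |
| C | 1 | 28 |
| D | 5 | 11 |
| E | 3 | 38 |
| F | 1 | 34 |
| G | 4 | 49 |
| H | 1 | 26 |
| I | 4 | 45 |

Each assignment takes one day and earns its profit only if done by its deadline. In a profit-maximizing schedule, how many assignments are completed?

Take jobs in profit order; each goes to the latest open slot no later than its deadline.
By profit: A(d2,64), G(d4,49), I(d4,45), E(d3,38), F(d1,34), C(d1,28), B(d4,27), H(d1,26), D(d5,11)
A→slot 2; G→slot 4; I→slot 3; E→slot 1; F skipped; C skipped; B skipped; H skipped; D→slot 5.
5 of 9 scheduled.

5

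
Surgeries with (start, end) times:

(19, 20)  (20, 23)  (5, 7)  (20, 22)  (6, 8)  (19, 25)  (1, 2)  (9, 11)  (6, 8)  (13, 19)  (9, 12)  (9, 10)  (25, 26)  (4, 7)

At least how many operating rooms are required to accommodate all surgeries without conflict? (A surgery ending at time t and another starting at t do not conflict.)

The answer is the maximum number of intervals overlapping at any instant.
starts: [1, 4, 5, 6, 6, 9, 9, 9, 13, 19, 19, 20, 20, 25]
ends:   [2, 7, 7, 8, 8, 10, 11, 12, 19, 20, 22, 23, 25, 26]
s1→1 e2→0 s4→1 s5→2 s6→3 s6→4  — peak 4.

4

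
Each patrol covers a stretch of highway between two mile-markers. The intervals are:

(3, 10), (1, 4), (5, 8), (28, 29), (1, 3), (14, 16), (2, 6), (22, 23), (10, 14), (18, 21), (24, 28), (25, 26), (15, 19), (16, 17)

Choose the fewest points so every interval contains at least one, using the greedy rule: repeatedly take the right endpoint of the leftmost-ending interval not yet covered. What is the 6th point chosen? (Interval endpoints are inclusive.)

Sorted: [1,3] [1,4] [2,6] [5,8] [3,10] [10,14] [14,16] [16,17] [15,19] [18,21] [22,23] [25,26] [24,28] [28,29]
{[1,3],[1,4],[2,6]} hit by 3; {[5,8],[3,10]} hit by 8; {[10,14],[14,16]} hit by 14; {[16,17],[15,19]} hit by 17; {[18,21]} hit by 21; {[22,23]} hit by 23; {[25,26],[24,28]} hit by 26; {[28,29]} hit by 29.
Points: 3, 8, 14, 17, 21, 23, 26, 29 (8 total).

23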